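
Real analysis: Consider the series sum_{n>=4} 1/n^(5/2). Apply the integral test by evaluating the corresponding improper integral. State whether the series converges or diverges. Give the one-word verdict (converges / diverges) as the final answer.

Let f(x) = x^(-5/2). Then f is positive, continuous, and decreasing on [4, infinity), so the integral test applies.
Compute the improper integral int_{4}^infinity f(x) dx:
  antiderivative F(x) = -2/(3*x^(3/2)).
  As x -> infinity, F(x) -> 0 (since p = 5/2 > 1).
  So int = F(infinity) - F(4) = 0 - (-1/12) = 1/12.
  Finite, so by the integral test, the series converges.

converges


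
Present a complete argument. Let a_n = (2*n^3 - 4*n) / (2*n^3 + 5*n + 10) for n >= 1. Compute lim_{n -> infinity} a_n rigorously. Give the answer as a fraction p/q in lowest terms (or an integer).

Divide numerator and denominator by n^3, the highest power:
numerator / n^3 = 2 - 4/n^2
denominator / n^3 = 2 + 5/n^2 + 10/n^3
As n -> infinity, all terms of the form c/n^k (k >= 1) tend to 0.
So numerator / n^3 -> 2 and denominator / n^3 -> 2.
Therefore lim a_n = 1.

1


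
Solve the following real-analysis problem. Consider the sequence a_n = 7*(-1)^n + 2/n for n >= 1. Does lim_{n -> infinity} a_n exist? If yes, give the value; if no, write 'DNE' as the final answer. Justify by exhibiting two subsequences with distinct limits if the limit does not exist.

Examine the behaviour of a_n along subsequences.
a_{2k} = 7 + 2/(2k) -> 7. a_{2k+1} = -7 + 2/(2k+1) -> -7.
Since these two subsequential limits are 7 and -7, distinct, the full sequence cannot converge (a convergent sequence has all subsequences tending to the same limit). So lim a_n does not exist.

DNE


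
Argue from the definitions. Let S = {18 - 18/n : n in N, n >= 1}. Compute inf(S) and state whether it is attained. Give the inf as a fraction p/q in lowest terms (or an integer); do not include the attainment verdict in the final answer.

Analysis:
- Values: 0, 9, 12, 27/2, ... strictly increasing.
- Minimum is 0 (n=1); inf = 0 (attained).
- 18 - 18/n -> 18 from below; sup = 18, not attained.
Conclusion: inf(S) = 0, attained in S.

0


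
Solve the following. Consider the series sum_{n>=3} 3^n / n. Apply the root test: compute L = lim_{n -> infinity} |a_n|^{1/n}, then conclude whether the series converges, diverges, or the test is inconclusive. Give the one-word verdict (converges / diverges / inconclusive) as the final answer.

Let a_n denote the general term. Form |a_n|^(1/n) and simplify:
|a_n|^(1/n) = 3/n^(1/n)
Take the limit as n -> infinity: L = 3.
Since L = 3 > 1, the root test implies divergence.

diverges


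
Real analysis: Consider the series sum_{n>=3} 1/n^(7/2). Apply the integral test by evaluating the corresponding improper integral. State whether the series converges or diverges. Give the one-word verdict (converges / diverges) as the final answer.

Let f(x) = x^(-7/2). Then f is positive, continuous, and decreasing on [3, infinity), so the integral test applies.
Compute the improper integral int_{3}^infinity f(x) dx:
  antiderivative F(x) = -2/(5*x^(5/2)).
  As x -> infinity, F(x) -> 0 (since p = 7/2 > 1).
  So int = F(infinity) - F(3) = 0 - (-2*sqrt(3)/135) = 2*sqrt(3)/135.
  Finite, so by the integral test, the series converges.

converges


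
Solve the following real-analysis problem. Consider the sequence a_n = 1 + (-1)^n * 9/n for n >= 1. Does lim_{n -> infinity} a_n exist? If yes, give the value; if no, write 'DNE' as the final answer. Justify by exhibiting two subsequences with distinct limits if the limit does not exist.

Examine the behaviour of a_n along subsequences.
Even-n subsequence a_{2k} = 1 + 9/(2k) -> 1. Odd-n subsequence a_{2k+1} = 1 - 9/(2k+1) -> 1. Both tend to 1, which suggests the limit is 1; verify directly.
|a_n - 1| = |(-1)^n * 9/n| = 9/n for every n >= 1.
Given epsilon > 0, choose a positive integer N > 9/epsilon. Then for all n >= N, |a_n - 1| = 9/n <= 9/N < epsilon.
So by the definition of the limit, lim a_n exists and equals 1.

1


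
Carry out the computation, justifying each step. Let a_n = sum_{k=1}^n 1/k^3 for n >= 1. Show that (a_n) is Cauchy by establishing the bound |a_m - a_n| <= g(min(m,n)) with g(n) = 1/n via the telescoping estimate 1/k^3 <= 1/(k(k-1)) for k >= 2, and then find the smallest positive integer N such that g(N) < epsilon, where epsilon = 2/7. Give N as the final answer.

For m > n >= 1: |a_m - a_n| = sum_{k=n+1}^m 1/k^3.
Use 1/k^3 <= 1/(k(k-1)) = 1/(k-1) - 1/k for k >= 2 (which holds since k^3 >= k^2 >= k(k-1) for k >= 2):
sum_{k=n+1}^m 1/k^3 <= sum_{k=n+1}^m (1/(k-1) - 1/k) = 1/n - 1/m <= 1/n.
By symmetry the same bound holds with n,m swapped, so |a_m - a_n| <= 1/min(m,n) = g(min(m,n)). Since g(n) -> 0, (a_n) is Cauchy.
Now solve g(N) < 2/7: 1/N < 2/7 <=> N > 1/(2/7) = 7/2.
The smallest integer strictly greater than 7/2 is N = 4.
Check: g(4) = 1/4 < 2/7; g(3) = 1/3 >= 2/7. So N = 4.

4


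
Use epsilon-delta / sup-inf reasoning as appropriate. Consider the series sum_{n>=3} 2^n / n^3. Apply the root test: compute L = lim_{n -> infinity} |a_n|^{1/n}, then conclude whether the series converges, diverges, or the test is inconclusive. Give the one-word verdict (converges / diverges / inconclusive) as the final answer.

Let a_n denote the general term. Form |a_n|^(1/n) and simplify:
|a_n|^(1/n) = 2/n^(3/n)
Take the limit as n -> infinity: L = 2.
Since L = 2 > 1, the root test implies divergence.

diverges


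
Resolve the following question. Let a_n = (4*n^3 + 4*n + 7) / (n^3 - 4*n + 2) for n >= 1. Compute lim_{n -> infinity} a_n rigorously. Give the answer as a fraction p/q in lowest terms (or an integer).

Divide numerator and denominator by n^3, the highest power:
numerator / n^3 = 4 + 4/n^2 + 7/n^3
denominator / n^3 = 1 - 4/n^2 + 2/n^3
As n -> infinity, all terms of the form c/n^k (k >= 1) tend to 0.
So numerator / n^3 -> 4 and denominator / n^3 -> 1.
Therefore lim a_n = 4.

4


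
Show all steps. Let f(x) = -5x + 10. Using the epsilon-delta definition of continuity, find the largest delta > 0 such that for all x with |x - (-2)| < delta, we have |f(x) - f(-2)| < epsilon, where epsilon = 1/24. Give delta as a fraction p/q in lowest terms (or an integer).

We compute f(-2) = -5*(-2) + 10 = 20.
|f(x) - f(-2)| = |-5x + 10 - (20)| = |-5(x - (-2))| = 5|x - (-2)|.
We need 5|x - (-2)| < 1/24, i.e. |x - (-2)| < 1/24 / 5 = 1/120.
So any delta <= 1/120 works. Conversely, if delta > 1/120, then x = -2 + 1/120 satisfies |x - (-2)| = 1/120 < delta but |f(x) - f(-2)| = 5 * 1/120 = 1/24, which is not < 1/24; so no larger delta works.
Hence the largest such delta is 1/120.

1/120


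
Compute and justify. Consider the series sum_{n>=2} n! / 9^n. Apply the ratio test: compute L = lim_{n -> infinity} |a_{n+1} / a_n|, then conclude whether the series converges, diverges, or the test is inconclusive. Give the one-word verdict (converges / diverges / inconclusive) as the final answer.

Let a_n denote the general term. Form the ratio a_{n+1}/a_n and simplify:
a_{n+1}/a_n = n/9 + 1/9
Take the limit as n -> infinity: L = infinity.
Since L = infinity > 1 (or L = infinity), the ratio test implies the series diverges.

diverges


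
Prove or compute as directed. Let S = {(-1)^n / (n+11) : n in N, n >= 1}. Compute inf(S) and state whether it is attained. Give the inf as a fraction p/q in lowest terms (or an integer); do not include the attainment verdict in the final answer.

Analysis:
- Values: -1/12, 1/13, -1/14, 1/15, -1/16, ...
- Positive terms (even n): 1/(2+11), 1/(4+11), ... decreasing -> max = 1/13 (n=2).
- Negative terms (odd n): -1/(1+11), -1/(3+11), ... increasing -> min = -1/12 (n=1).
- So sup = 1/13 (attained at n=2); inf = -1/12 (attained at n=1).
Conclusion: inf(S) = -1/12, attained in S.

-1/12


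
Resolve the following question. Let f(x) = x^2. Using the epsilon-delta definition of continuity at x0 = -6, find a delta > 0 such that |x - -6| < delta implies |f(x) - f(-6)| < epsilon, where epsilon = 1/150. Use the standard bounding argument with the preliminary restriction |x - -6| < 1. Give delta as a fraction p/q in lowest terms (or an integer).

Factor: |x^2 - (-6)^2| = |x - -6| * |x + -6|.
Impose |x - -6| < 1 first. Then |x + -6| = |(x - -6) + 2*(-6)| <= |x - -6| + 2*|-6| < 1 + 12 = 13.
So |x^2 - (-6)^2| < delta * 13.
We need delta * 13 <= 1/150, i.e. delta <= 1/150/13 = 1/1950.
Since 1/1950 < 1, this is tighter than 1; take delta = 1/1950.
So delta = 1/1950 works.

1/1950


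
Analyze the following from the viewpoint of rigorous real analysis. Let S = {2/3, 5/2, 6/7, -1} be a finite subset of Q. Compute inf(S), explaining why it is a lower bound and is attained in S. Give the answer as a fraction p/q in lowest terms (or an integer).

S is finite, so inf(S) = min(S).
Sorted increasing:
-1, 2/3, 6/7, 5/2
The extremum is -1.
For every x in S, x >= -1. And -1 is in S, so it is attained.
Therefore inf(S) = -1.

-1


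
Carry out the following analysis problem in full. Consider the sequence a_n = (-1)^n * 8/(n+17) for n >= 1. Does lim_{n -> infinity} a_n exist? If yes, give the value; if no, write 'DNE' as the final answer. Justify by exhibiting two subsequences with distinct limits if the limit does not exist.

Examine the behaviour of a_n along subsequences.
Even-n subsequence a_{2k} = 8/(2k+17) -> 0. Odd-n subsequence a_{2k+1} = -8/(2k+18) -> 0. Both tend to 0, which suggests the limit is 0; verify directly.
|a_n - 0| = 8/(n+17) < 8/n for every n >= 1.
Given epsilon > 0, choose a positive integer N > 8/epsilon. Then for all n >= N, |a_n| < 8/n <= 8/N < epsilon.
So by the definition of the limit, lim a_n exists and equals 0.

0


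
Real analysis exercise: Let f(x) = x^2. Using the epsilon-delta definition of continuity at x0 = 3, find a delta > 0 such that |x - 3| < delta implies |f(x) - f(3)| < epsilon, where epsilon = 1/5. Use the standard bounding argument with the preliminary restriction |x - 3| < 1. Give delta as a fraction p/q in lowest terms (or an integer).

Factor: |x^2 - (3)^2| = |x - 3| * |x + 3|.
Impose |x - 3| < 1 first. Then |x + 3| = |(x - 3) + 2*(3)| <= |x - 3| + 2*|3| < 1 + 6 = 7.
So |x^2 - (3)^2| < delta * 7.
We need delta * 7 <= 1/5, i.e. delta <= 1/5/7 = 1/35.
Since 1/35 < 1, this is tighter than 1; take delta = 1/35.
So delta = 1/35 works.

1/35


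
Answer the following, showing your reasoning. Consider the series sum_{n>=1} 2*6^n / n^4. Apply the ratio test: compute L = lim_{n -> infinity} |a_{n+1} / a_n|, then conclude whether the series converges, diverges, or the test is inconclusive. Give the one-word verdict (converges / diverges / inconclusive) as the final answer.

Let a_n denote the general term. Form the ratio a_{n+1}/a_n and simplify:
a_{n+1}/a_n = 6*n^4/(n + 1)^4
Take the limit as n -> infinity: L = 6.
Since L = 6 > 1 (or L = infinity), the ratio test implies the series diverges.

diverges


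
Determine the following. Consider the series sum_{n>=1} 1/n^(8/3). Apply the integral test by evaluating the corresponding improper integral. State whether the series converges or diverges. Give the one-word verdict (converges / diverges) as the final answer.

Let f(x) = x^(-8/3). Then f is positive, continuous, and decreasing on [1, infinity), so the integral test applies.
Compute the improper integral int_{1}^infinity f(x) dx:
  antiderivative F(x) = -3/(5*x^(5/3)).
  As x -> infinity, F(x) -> 0 (since p = 8/3 > 1).
  So int = F(infinity) - F(1) = 0 - (-3/5) = 3/5.
  Finite, so by the integral test, the series converges.

converges


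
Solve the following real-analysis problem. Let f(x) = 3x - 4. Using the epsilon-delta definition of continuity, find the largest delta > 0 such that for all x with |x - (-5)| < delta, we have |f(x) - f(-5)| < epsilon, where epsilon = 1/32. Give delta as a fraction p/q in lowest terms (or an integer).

We compute f(-5) = 3*(-5) - 4 = -19.
|f(x) - f(-5)| = |3x - 4 - (-19)| = |3(x - (-5))| = 3|x - (-5)|.
We need 3|x - (-5)| < 1/32, i.e. |x - (-5)| < 1/32 / 3 = 1/96.
So any delta <= 1/96 works. Conversely, if delta > 1/96, then x = -5 + 1/96 satisfies |x - (-5)| = 1/96 < delta but |f(x) - f(-5)| = 3 * 1/96 = 1/32, which is not < 1/32; so no larger delta works.
Hence the largest such delta is 1/96.

1/96


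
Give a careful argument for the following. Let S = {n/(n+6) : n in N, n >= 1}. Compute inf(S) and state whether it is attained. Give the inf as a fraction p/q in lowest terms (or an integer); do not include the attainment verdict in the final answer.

Analysis:
- Values: 1/7, 1/4, 1/3, 2/5, ... strictly increasing.
- Minimum is 1/7 (n=1); inf = 1/7 (attained).
- n/(n+6) = 1 - 6/(n+6) -> 1 from below as n -> infinity, and never equals 1.
- So sup = 1 (not attained).
Conclusion: inf(S) = 1/7, attained in S.

1/7


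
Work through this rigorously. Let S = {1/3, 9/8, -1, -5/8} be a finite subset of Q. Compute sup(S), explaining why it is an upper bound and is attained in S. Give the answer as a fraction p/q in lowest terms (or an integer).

S is finite, so sup(S) = max(S).
Sorted decreasing:
9/8, 1/3, -5/8, -1
The extremum is 9/8.
For every x in S, x <= 9/8. And 9/8 is in S, so it is attained.
Therefore sup(S) = 9/8.

9/8


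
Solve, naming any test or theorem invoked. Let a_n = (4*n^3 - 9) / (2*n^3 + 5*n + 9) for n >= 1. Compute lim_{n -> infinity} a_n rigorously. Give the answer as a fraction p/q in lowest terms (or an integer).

Divide numerator and denominator by n^3, the highest power:
numerator / n^3 = 4 - 9/n^3
denominator / n^3 = 2 + 5/n^2 + 9/n^3
As n -> infinity, all terms of the form c/n^k (k >= 1) tend to 0.
So numerator / n^3 -> 4 and denominator / n^3 -> 2.
Therefore lim a_n = 2.

2


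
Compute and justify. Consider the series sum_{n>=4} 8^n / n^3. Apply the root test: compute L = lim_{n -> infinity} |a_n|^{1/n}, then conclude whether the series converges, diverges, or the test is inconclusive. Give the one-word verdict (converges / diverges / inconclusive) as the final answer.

Let a_n denote the general term. Form |a_n|^(1/n) and simplify:
|a_n|^(1/n) = 8/n^(3/n)
Take the limit as n -> infinity: L = 8.
Since L = 8 > 1, the root test implies divergence.

diverges


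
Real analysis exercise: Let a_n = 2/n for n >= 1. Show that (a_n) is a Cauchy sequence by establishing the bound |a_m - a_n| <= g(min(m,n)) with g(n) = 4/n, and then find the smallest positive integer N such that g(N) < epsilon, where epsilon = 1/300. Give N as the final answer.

For any m, n >= 1, by the triangle inequality:
|a_m - a_n| = |2/m - 2/n| <= 2*1/m + 2*1/n <= 4/min(m,n).
So g(n) = 4/n bounds the Cauchy difference. Since g(n) -> 0, (a_n) is Cauchy.
Now solve g(N) < 1/300: 4/N < 1/300 <=> N > 4 / (1/300) = 1200.
The smallest integer strictly greater than 1200 is N = 1201.
Check: g(1201) = 4/1201 = 4/1201 < 1/300; g(1200) = 1/300 >= 1/300. So N = 1201.

1201


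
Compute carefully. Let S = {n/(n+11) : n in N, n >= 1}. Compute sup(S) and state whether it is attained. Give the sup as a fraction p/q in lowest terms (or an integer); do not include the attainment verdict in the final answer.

Analysis:
- Values: 1/12, 2/13, 3/14, 4/15, ... strictly increasing.
- Minimum is 1/12 (n=1); inf = 1/12 (attained).
- n/(n+11) = 1 - 11/(n+11) -> 1 from below as n -> infinity, and never equals 1.
- So sup = 1 (not attained).
Conclusion: sup(S) = 1, not attained in S.

1


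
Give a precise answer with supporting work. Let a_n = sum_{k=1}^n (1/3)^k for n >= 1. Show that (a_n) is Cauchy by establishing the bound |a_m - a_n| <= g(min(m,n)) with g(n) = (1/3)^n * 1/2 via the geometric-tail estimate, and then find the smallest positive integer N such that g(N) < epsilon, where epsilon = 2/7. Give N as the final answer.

For m > n >= 1: |a_m - a_n| = sum_{k=n+1}^m (1/3)^k < sum_{k=n+1}^infinity (1/3)^k = (1/3)^(n+1) / (1 - 1/3) = (1/3)^n * (1/3) * (3/2) = (1/3)^n * 1/2.
So g(n) = (1/3)^n / 2. Since g(n) -> 0, (a_n) is Cauchy.
Now solve g(N) < 2/7: (1/3)^N / 2 < 2/7 <=> 3^N > 1 / (2 * 2/7) = 7/4.
Check powers of 3: 3^0 = 1 <= 7/4, 3^1 = 3 > 7/4.
So the smallest such N is 1. Check: g(1) = 1/(2 * 3) = 1/6 < 2/7.

1


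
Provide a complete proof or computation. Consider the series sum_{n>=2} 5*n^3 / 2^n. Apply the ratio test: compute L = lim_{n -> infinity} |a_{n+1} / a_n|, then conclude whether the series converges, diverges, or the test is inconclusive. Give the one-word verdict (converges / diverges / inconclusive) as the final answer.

Let a_n denote the general term. Form the ratio a_{n+1}/a_n and simplify:
a_{n+1}/a_n = (n + 1)^3/(2*n^3)
Take the limit as n -> infinity: L = 1/2.
Since L = 1/2 < 1, the ratio test implies the series converges.

converges


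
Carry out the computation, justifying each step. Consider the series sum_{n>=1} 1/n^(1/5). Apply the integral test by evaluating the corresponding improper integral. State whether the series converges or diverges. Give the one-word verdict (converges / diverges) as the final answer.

Let f(x) = x^(-1/5). Then f is positive, continuous, and decreasing on [1, infinity), so the integral test applies.
Compute the improper integral int_{1}^infinity f(x) dx:
  antiderivative F(x) = 5*x^(4/5)/4.
  As x -> infinity, F(x) -> infinity (since p = 1/5 < 1).
  So the integral diverges. By the integral test, the series diverges.

diverges


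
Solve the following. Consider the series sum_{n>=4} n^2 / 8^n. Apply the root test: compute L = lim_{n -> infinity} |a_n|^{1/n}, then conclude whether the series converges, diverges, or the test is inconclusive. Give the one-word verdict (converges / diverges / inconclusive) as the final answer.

Let a_n denote the general term. Form |a_n|^(1/n) and simplify:
|a_n|^(1/n) = n^(2/n)/8
Take the limit as n -> infinity: L = 1/8.
Since L = 1/8 < 1, the root test implies convergence.

converges


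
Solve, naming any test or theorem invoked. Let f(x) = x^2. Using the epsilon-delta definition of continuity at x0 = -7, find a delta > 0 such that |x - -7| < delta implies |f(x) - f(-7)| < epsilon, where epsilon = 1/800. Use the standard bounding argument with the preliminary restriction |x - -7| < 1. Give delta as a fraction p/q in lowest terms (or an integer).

Factor: |x^2 - (-7)^2| = |x - -7| * |x + -7|.
Impose |x - -7| < 1 first. Then |x + -7| = |(x - -7) + 2*(-7)| <= |x - -7| + 2*|-7| < 1 + 14 = 15.
So |x^2 - (-7)^2| < delta * 15.
We need delta * 15 <= 1/800, i.e. delta <= 1/800/15 = 1/12000.
Since 1/12000 < 1, this is tighter than 1; take delta = 1/12000.
So delta = 1/12000 works.

1/12000


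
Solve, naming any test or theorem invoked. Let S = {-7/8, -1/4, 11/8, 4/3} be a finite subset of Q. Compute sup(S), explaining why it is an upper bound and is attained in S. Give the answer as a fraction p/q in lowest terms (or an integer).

S is finite, so sup(S) = max(S).
Sorted decreasing:
11/8, 4/3, -1/4, -7/8
The extremum is 11/8.
For every x in S, x <= 11/8. And 11/8 is in S, so it is attained.
Therefore sup(S) = 11/8.

11/8


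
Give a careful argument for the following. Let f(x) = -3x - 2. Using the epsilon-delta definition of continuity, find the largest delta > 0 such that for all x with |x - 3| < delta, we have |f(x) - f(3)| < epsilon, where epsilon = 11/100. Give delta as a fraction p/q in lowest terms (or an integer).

We compute f(3) = -3*(3) - 2 = -11.
|f(x) - f(3)| = |-3x - 2 - (-11)| = |-3(x - 3)| = 3|x - 3|.
We need 3|x - 3| < 11/100, i.e. |x - 3| < 11/100 / 3 = 11/300.
So any delta <= 11/300 works. Conversely, if delta > 11/300, then x = 3 + 11/300 satisfies |x - 3| = 11/300 < delta but |f(x) - f(3)| = 3 * 11/300 = 11/100, which is not < 11/100; so no larger delta works.
Hence the largest such delta is 11/300.

11/300


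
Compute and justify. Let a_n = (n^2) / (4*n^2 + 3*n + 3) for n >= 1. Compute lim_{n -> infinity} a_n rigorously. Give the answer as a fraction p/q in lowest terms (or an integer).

Divide numerator and denominator by n^2, the highest power:
numerator / n^2 = 1
denominator / n^2 = 4 + 3/n + 3/n^2
As n -> infinity, all terms of the form c/n^k (k >= 1) tend to 0.
So numerator / n^2 -> 1 and denominator / n^2 -> 4.
Therefore lim a_n = 1/4.

1/4


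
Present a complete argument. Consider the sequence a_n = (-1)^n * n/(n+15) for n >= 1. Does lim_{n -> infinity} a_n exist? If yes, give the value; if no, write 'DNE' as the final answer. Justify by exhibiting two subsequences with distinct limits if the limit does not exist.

Examine the behaviour of a_n along subsequences.
a_{2k} = 2k/(2k+15) -> 1. a_{2k+1} = -(2k+1)/(2k+16) -> -1.
Since these two subsequential limits are 1 and -1, distinct, the full sequence cannot converge (a convergent sequence has all subsequences tending to the same limit). So lim a_n does not exist.

DNE


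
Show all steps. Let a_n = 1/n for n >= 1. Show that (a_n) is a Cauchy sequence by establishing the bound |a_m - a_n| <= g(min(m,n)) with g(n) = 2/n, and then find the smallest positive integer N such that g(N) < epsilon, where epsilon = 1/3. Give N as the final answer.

For any m, n >= 1, by the triangle inequality:
|a_m - a_n| = |1/m - 1/n| <= 1/m + 1/n <= 2/min(m,n).
So g(n) = 2/n bounds the Cauchy difference. Since g(n) -> 0, (a_n) is Cauchy.
Now solve g(N) < 1/3: 2/N < 1/3 <=> N > 2 / (1/3) = 6.
The smallest integer strictly greater than 6 is N = 7.
Check: g(7) = 2/7 = 2/7 < 1/3; g(6) = 1/3 >= 1/3. So N = 7.

7


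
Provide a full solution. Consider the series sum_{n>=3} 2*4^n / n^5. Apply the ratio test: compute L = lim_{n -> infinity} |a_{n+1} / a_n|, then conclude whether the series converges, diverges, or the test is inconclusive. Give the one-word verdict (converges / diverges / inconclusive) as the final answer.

Let a_n denote the general term. Form the ratio a_{n+1}/a_n and simplify:
a_{n+1}/a_n = 4*n^5/(n + 1)^5
Take the limit as n -> infinity: L = 4.
Since L = 4 > 1 (or L = infinity), the ratio test implies the series diverges.

diverges


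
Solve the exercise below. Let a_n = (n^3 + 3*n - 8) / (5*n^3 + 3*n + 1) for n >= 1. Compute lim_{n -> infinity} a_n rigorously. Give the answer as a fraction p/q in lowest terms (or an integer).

Divide numerator and denominator by n^3, the highest power:
numerator / n^3 = 1 + 3/n^2 - 8/n^3
denominator / n^3 = 5 + 3/n^2 + n^(-3)
As n -> infinity, all terms of the form c/n^k (k >= 1) tend to 0.
So numerator / n^3 -> 1 and denominator / n^3 -> 5.
Therefore lim a_n = 1/5.

1/5


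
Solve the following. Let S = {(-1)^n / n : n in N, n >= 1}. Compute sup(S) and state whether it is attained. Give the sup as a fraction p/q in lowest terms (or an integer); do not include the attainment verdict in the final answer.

Analysis:
- Values: -1, 1/2, -1/3, 1/4, -1/5, ...
- Positive terms (even n): 1/(2+0), 1/(4+0), ... decreasing -> max = 1/2 (n=2).
- Negative terms (odd n): -1/(1+0), -1/(3+0), ... increasing -> min = -1 (n=1).
- So sup = 1/2 (attained at n=2); inf = -1 (attained at n=1).
Conclusion: sup(S) = 1/2, attained in S.

1/2


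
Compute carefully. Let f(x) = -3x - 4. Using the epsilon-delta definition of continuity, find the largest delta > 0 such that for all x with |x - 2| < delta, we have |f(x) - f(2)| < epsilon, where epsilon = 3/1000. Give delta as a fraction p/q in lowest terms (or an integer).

We compute f(2) = -3*(2) - 4 = -10.
|f(x) - f(2)| = |-3x - 4 - (-10)| = |-3(x - 2)| = 3|x - 2|.
We need 3|x - 2| < 3/1000, i.e. |x - 2| < 3/1000 / 3 = 1/1000.
So any delta <= 1/1000 works. Conversely, if delta > 1/1000, then x = 2 + 1/1000 satisfies |x - 2| = 1/1000 < delta but |f(x) - f(2)| = 3 * 1/1000 = 3/1000, which is not < 3/1000; so no larger delta works.
Hence the largest such delta is 1/1000.

1/1000


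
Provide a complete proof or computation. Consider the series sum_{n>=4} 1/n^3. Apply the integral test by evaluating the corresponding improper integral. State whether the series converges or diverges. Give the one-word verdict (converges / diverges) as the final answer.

Let f(x) = x^(-3). Then f is positive, continuous, and decreasing on [4, infinity), so the integral test applies.
Compute the improper integral int_{4}^infinity f(x) dx:
  antiderivative F(x) = -1/(2*x^2).
  As x -> infinity, F(x) -> 0 (since p = 3 > 1).
  So int = F(infinity) - F(4) = 0 - (-1/32) = 1/32.
  Finite, so by the integral test, the series converges.

converges


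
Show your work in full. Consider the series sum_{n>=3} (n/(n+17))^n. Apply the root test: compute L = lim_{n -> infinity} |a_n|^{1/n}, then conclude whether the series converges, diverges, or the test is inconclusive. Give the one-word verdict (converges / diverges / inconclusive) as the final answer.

Let a_n denote the general term. Form |a_n|^(1/n) and simplify:
|a_n|^(1/n) = n/(n + 17)
Take the limit as n -> infinity: L = 1.
Since L = 1, the root test is inconclusive. (In fact a_n = (n/(n+17))^n -> e^(-17) != 0, so the nth-term test shows divergence; but the root test itself gives no conclusion.)

inconclusive


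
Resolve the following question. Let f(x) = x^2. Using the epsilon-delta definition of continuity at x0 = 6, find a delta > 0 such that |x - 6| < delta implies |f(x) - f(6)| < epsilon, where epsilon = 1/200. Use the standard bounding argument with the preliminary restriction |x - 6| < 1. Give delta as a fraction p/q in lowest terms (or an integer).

Factor: |x^2 - (6)^2| = |x - 6| * |x + 6|.
Impose |x - 6| < 1 first. Then |x + 6| = |(x - 6) + 2*(6)| <= |x - 6| + 2*|6| < 1 + 12 = 13.
So |x^2 - (6)^2| < delta * 13.
We need delta * 13 <= 1/200, i.e. delta <= 1/200/13 = 1/2600.
Since 1/2600 < 1, this is tighter than 1; take delta = 1/2600.
So delta = 1/2600 works.

1/2600


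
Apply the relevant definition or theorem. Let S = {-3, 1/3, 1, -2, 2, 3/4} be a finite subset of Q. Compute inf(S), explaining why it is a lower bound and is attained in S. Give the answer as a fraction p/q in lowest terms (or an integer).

S is finite, so inf(S) = min(S).
Sorted increasing:
-3, -2, 1/3, 3/4, 1, 2
The extremum is -3.
For every x in S, x >= -3. And -3 is in S, so it is attained.
Therefore inf(S) = -3.

-3


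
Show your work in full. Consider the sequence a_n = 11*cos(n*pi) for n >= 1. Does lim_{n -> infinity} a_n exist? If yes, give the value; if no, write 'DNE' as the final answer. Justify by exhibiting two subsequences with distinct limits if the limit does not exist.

Examine the behaviour of a_n along subsequences.
cos(n*pi) = (-1)^n, so a_n = 11*(-1)^n. a_{2k} = 11 -> 11. a_{2k+1} = -11 -> -11.
Since these two subsequential limits are 11 and -11, distinct, the full sequence cannot converge (a convergent sequence has all subsequences tending to the same limit). So lim a_n does not exist.

DNE


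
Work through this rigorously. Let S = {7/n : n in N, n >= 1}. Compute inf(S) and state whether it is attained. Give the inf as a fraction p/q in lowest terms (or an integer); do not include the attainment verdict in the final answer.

Analysis:
- Values: 7, 7/2, 7/3, 7/4, ... strictly decreasing.
- The maximum is 7 (n=1); sup = 7 (attained).
- The set is bounded below by 0; 7/n -> 0 so 0 is the greatest lower bound.
- 0 is not in the set, so inf = 0 is not attained.
Conclusion: inf(S) = 0, not attained in S.

0


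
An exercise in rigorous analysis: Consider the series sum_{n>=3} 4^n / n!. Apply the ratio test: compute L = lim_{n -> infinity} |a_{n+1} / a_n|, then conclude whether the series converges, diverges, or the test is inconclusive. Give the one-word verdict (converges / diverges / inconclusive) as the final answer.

Let a_n denote the general term. Form the ratio a_{n+1}/a_n and simplify:
a_{n+1}/a_n = 4/(n + 1)
Take the limit as n -> infinity: L = 0.
Since L = 0 < 1, the ratio test implies the series converges.

converges


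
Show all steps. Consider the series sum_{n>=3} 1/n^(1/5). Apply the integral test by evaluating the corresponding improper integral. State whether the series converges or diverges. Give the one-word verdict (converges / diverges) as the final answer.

Let f(x) = x^(-1/5). Then f is positive, continuous, and decreasing on [3, infinity), so the integral test applies.
Compute the improper integral int_{3}^infinity f(x) dx:
  antiderivative F(x) = 5*x^(4/5)/4.
  As x -> infinity, F(x) -> infinity (since p = 1/5 < 1).
  So the integral diverges. By the integral test, the series diverges.

diverges


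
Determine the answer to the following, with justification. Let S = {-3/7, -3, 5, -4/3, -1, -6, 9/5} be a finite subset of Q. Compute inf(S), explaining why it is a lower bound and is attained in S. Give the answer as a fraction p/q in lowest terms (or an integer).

S is finite, so inf(S) = min(S).
Sorted increasing:
-6, -3, -4/3, -1, -3/7, 9/5, 5
The extremum is -6.
For every x in S, x >= -6. And -6 is in S, so it is attained.
Therefore inf(S) = -6.

-6


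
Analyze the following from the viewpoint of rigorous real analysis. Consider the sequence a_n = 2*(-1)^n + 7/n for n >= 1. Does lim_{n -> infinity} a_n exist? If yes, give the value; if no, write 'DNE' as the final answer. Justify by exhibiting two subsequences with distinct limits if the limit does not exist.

Examine the behaviour of a_n along subsequences.
a_{2k} = 2 + 7/(2k) -> 2. a_{2k+1} = -2 + 7/(2k+1) -> -2.
Since these two subsequential limits are 2 and -2, distinct, the full sequence cannot converge (a convergent sequence has all subsequences tending to the same limit). So lim a_n does not exist.

DNE


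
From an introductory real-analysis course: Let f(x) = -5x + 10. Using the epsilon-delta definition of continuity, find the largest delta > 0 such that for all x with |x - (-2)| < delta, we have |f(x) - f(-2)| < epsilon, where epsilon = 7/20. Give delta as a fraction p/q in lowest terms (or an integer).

We compute f(-2) = -5*(-2) + 10 = 20.
|f(x) - f(-2)| = |-5x + 10 - (20)| = |-5(x - (-2))| = 5|x - (-2)|.
We need 5|x - (-2)| < 7/20, i.e. |x - (-2)| < 7/20 / 5 = 7/100.
So any delta <= 7/100 works. Conversely, if delta > 7/100, then x = -2 + 7/100 satisfies |x - (-2)| = 7/100 < delta but |f(x) - f(-2)| = 5 * 7/100 = 7/20, which is not < 7/20; so no larger delta works.
Hence the largest such delta is 7/100.

7/100


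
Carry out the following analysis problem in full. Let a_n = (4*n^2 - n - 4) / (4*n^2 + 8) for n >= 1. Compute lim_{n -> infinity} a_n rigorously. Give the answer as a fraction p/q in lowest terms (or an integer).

Divide numerator and denominator by n^2, the highest power:
numerator / n^2 = 4 - 1/n - 4/n^2
denominator / n^2 = 4 + 8/n^2
As n -> infinity, all terms of the form c/n^k (k >= 1) tend to 0.
So numerator / n^2 -> 4 and denominator / n^2 -> 4.
Therefore lim a_n = 1.

1


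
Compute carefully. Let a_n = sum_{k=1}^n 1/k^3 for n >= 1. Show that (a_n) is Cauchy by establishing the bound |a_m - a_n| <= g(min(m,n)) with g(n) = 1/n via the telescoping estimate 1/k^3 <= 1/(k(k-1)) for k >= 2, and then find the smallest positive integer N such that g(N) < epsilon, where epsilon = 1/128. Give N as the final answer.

For m > n >= 1: |a_m - a_n| = sum_{k=n+1}^m 1/k^3.
Use 1/k^3 <= 1/(k(k-1)) = 1/(k-1) - 1/k for k >= 2 (which holds since k^3 >= k^2 >= k(k-1) for k >= 2):
sum_{k=n+1}^m 1/k^3 <= sum_{k=n+1}^m (1/(k-1) - 1/k) = 1/n - 1/m <= 1/n.
By symmetry the same bound holds with n,m swapped, so |a_m - a_n| <= 1/min(m,n) = g(min(m,n)). Since g(n) -> 0, (a_n) is Cauchy.
Now solve g(N) < 1/128: 1/N < 1/128 <=> N > 1/(1/128) = 128.
The smallest integer strictly greater than 128 is N = 129.
Check: g(129) = 1/129 < 1/128; g(128) = 1/128 >= 1/128. So N = 129.

129


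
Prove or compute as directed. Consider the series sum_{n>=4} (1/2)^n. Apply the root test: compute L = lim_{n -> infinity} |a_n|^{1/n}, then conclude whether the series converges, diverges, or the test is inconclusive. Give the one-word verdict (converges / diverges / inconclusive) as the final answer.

Let a_n denote the general term. Form |a_n|^(1/n) and simplify:
|a_n|^(1/n) = 1/2
Take the limit as n -> infinity: L = 1/2.
Since L = 1/2 < 1, the root test implies convergence.

converges


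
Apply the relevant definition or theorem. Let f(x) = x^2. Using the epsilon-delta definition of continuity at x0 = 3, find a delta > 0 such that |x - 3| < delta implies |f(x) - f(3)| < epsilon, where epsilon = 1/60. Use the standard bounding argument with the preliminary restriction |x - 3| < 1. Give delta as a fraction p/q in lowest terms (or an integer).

Factor: |x^2 - (3)^2| = |x - 3| * |x + 3|.
Impose |x - 3| < 1 first. Then |x + 3| = |(x - 3) + 2*(3)| <= |x - 3| + 2*|3| < 1 + 6 = 7.
So |x^2 - (3)^2| < delta * 7.
We need delta * 7 <= 1/60, i.e. delta <= 1/60/7 = 1/420.
Since 1/420 < 1, this is tighter than 1; take delta = 1/420.
So delta = 1/420 works.

1/420


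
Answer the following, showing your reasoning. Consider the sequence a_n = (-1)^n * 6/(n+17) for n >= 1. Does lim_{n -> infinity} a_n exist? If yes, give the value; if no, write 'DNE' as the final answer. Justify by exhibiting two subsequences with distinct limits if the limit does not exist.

Examine the behaviour of a_n along subsequences.
Even-n subsequence a_{2k} = 6/(2k+17) -> 0. Odd-n subsequence a_{2k+1} = -6/(2k+18) -> 0. Both tend to 0, which suggests the limit is 0; verify directly.
|a_n - 0| = 6/(n+17) < 6/n for every n >= 1.
Given epsilon > 0, choose a positive integer N > 6/epsilon. Then for all n >= N, |a_n| < 6/n <= 6/N < epsilon.
So by the definition of the limit, lim a_n exists and equals 0.

0


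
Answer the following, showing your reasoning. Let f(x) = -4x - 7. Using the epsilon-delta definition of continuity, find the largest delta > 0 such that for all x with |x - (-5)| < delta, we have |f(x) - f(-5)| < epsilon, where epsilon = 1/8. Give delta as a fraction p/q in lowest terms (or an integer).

We compute f(-5) = -4*(-5) - 7 = 13.
|f(x) - f(-5)| = |-4x - 7 - (13)| = |-4(x - (-5))| = 4|x - (-5)|.
We need 4|x - (-5)| < 1/8, i.e. |x - (-5)| < 1/8 / 4 = 1/32.
So any delta <= 1/32 works. Conversely, if delta > 1/32, then x = -5 + 1/32 satisfies |x - (-5)| = 1/32 < delta but |f(x) - f(-5)| = 4 * 1/32 = 1/8, which is not < 1/8; so no larger delta works.
Hence the largest such delta is 1/32.

1/32


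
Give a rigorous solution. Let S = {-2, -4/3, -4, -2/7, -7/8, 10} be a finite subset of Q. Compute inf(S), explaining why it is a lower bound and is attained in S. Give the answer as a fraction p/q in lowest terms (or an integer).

S is finite, so inf(S) = min(S).
Sorted increasing:
-4, -2, -4/3, -7/8, -2/7, 10
The extremum is -4.
For every x in S, x >= -4. And -4 is in S, so it is attained.
Therefore inf(S) = -4.

-4


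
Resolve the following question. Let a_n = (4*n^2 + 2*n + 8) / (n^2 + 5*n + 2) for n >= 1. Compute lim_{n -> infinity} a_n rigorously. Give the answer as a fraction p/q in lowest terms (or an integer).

Divide numerator and denominator by n^2, the highest power:
numerator / n^2 = 4 + 2/n + 8/n^2
denominator / n^2 = 1 + 5/n + 2/n^2
As n -> infinity, all terms of the form c/n^k (k >= 1) tend to 0.
So numerator / n^2 -> 4 and denominator / n^2 -> 1.
Therefore lim a_n = 4.

4


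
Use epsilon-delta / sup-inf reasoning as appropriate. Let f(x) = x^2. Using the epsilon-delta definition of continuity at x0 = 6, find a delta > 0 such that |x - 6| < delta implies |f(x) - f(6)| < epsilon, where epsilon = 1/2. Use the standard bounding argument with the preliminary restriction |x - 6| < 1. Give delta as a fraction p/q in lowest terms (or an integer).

Factor: |x^2 - (6)^2| = |x - 6| * |x + 6|.
Impose |x - 6| < 1 first. Then |x + 6| = |(x - 6) + 2*(6)| <= |x - 6| + 2*|6| < 1 + 12 = 13.
So |x^2 - (6)^2| < delta * 13.
We need delta * 13 <= 1/2, i.e. delta <= 1/2/13 = 1/26.
Since 1/26 < 1, this is tighter than 1; take delta = 1/26.
So delta = 1/26 works.

1/26


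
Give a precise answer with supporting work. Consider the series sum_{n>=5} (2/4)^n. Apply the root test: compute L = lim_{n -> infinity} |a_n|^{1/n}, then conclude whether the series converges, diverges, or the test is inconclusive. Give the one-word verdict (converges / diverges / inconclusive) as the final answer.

Let a_n denote the general term. Form |a_n|^(1/n) and simplify:
|a_n|^(1/n) = 1/2
Take the limit as n -> infinity: L = 1/2.
Since L = 1/2 < 1, the root test implies convergence.

converges


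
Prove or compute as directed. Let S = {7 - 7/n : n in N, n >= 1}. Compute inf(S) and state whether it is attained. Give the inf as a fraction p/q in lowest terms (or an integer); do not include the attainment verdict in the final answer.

Analysis:
- Values: 0, 7/2, 14/3, 21/4, ... strictly increasing.
- Minimum is 0 (n=1); inf = 0 (attained).
- 7 - 7/n -> 7 from below; sup = 7, not attained.
Conclusion: inf(S) = 0, attained in S.

0


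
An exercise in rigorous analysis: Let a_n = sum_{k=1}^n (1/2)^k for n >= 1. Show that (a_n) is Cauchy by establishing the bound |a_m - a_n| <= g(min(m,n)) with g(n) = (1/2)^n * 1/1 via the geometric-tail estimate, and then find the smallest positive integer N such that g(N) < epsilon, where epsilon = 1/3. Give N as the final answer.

For m > n >= 1: |a_m - a_n| = sum_{k=n+1}^m (1/2)^k < sum_{k=n+1}^infinity (1/2)^k = (1/2)^(n+1) / (1 - 1/2) = (1/2)^n * (1/2) * (2/1) = (1/2)^n * 1/1.
So g(n) = (1/2)^n / 1. Since g(n) -> 0, (a_n) is Cauchy.
Now solve g(N) < 1/3: (1/2)^N / 1 < 1/3 <=> 2^N > 1 / (1 * 1/3) = 3.
Check powers of 2: 2^1 = 2 <= 3, 2^2 = 4 > 3.
So the smallest such N is 2. Check: g(2) = 1/(1 * 4) = 1/4 < 1/3.

2


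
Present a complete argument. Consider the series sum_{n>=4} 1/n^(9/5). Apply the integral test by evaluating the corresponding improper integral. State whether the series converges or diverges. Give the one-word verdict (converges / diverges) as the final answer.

Let f(x) = x^(-9/5). Then f is positive, continuous, and decreasing on [4, infinity), so the integral test applies.
Compute the improper integral int_{4}^infinity f(x) dx:
  antiderivative F(x) = -5/(4*x^(4/5)).
  As x -> infinity, F(x) -> 0 (since p = 9/5 > 1).
  So int = F(infinity) - F(4) = 0 - (-5*2^(2/5)/16) = 5*2^(2/5)/16.
  Finite, so by the integral test, the series converges.

converges


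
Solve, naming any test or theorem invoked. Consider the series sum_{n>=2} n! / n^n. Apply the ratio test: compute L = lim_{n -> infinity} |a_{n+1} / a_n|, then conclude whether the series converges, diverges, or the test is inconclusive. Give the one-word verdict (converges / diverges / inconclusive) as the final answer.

Let a_n denote the general term. Form the ratio a_{n+1}/a_n and simplify:
a_{n+1}/a_n = (n/(n + 1))^n
Take the limit as n -> infinity: L = exp(-1).
Since L = exp(-1) < 1, the ratio test implies the series converges.

converges


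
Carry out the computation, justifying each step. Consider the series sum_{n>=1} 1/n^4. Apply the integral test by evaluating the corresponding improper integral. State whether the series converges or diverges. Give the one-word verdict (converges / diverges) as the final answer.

Let f(x) = x^(-4). Then f is positive, continuous, and decreasing on [1, infinity), so the integral test applies.
Compute the improper integral int_{1}^infinity f(x) dx:
  antiderivative F(x) = -1/(3*x^3).
  As x -> infinity, F(x) -> 0 (since p = 4 > 1).
  So int = F(infinity) - F(1) = 0 - (-1/3) = 1/3.
  Finite, so by the integral test, the series converges.

converges


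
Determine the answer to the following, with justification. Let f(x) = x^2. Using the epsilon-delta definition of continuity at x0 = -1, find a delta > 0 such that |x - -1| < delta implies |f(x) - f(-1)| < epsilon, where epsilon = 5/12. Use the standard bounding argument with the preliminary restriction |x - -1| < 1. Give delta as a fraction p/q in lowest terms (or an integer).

Factor: |x^2 - (-1)^2| = |x - -1| * |x + -1|.
Impose |x - -1| < 1 first. Then |x + -1| = |(x - -1) + 2*(-1)| <= |x - -1| + 2*|-1| < 1 + 2 = 3.
So |x^2 - (-1)^2| < delta * 3.
We need delta * 3 <= 5/12, i.e. delta <= 5/12/3 = 5/36.
Since 5/36 < 1, this is tighter than 1; take delta = 5/36.
So delta = 5/36 works.

5/36


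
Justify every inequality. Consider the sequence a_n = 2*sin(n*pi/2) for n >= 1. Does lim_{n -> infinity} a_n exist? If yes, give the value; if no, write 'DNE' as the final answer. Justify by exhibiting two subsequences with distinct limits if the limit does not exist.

Examine the behaviour of a_n along subsequences.
a_{4k+1} = 2*sin(pi/2 + 2k*pi) = 2 -> 2. a_{4k+3} = 2*sin(3pi/2 + 2k*pi) = -2 -> -2.
Since these two subsequential limits are 2 and -2, distinct, the full sequence cannot converge (a convergent sequence has all subsequences tending to the same limit). So lim a_n does not exist.

DNE
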